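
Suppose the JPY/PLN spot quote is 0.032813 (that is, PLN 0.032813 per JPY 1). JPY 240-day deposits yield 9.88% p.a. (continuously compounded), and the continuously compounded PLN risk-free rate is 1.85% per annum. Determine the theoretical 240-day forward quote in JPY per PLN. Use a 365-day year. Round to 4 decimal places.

T = 240/365 years.
PLN accumulates by e^(0.0185×240/365) = 1.01223867.
Growth of 1 JPY over T: e^(0.0988×240/365) = 1.06712102.
Forward (PLN per JPY) = 0.032813 × 1.01223867 / 1.06712102 = 0.031125418.
Invert for JPY per PLN: 1 / 0.031125418 = 32.1281.

32.1281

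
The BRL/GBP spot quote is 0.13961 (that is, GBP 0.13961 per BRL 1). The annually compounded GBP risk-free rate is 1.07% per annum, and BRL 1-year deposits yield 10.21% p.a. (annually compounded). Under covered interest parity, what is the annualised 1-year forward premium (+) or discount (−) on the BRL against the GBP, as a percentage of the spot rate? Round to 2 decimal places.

-8.29%

T = 1 year.
F = S · g_GBP/g_BRL = 0.13961 × 1.010700/1.102100 = 0.12803178.
(F − S)/S ÷ T = (0.12803178 − 0.13961)/0.13961/1 = -0.082933 → -8.29%.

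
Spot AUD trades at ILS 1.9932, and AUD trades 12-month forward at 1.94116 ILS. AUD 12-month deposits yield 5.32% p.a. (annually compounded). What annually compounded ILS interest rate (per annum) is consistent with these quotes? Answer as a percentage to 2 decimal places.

2.57%

T = 1 year.
CIP gives F = S · g_ILS/g_AUD, so g_ILS/g_AUD = 1.94116/1.9932 = 0.9738912.
The AUD side grows by (1 + 0.0532)^1 = 1.053200.
Hence g_ILS = 1.0257022.
Annualise: 1.0257022^(1/1) − 1 = 0.025702 = 2.57%.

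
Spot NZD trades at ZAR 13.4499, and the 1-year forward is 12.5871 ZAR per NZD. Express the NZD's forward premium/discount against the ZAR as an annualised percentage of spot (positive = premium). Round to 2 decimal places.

T = 1 year.
(F − S)/S = (12.5871 − 13.4499)/13.4499 = -0.0641492.
×(1/T) gives -6.41% p.a.

-6.41%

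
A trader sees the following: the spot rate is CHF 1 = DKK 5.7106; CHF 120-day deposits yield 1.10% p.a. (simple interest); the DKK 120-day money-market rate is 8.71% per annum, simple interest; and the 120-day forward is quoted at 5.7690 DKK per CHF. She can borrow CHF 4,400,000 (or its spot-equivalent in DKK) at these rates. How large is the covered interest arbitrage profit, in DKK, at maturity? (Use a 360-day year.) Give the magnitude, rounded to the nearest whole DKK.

T = 120/360 years.
Route A — deposit CHF, sell forward: 4,400,000 × 1.0036666667 × 5.7690 = DKK 25,476,673.20.
Route B — convert at spot, deposit DKK: 4,400,000 × 5.7106 × 1.0290333333 = DKK 25,856,150.11.
The quoted forward undervalues CHF, so borrow CHF, convert to DKK at spot, deposit the DKK at 8.71%, and buy CHF forward at 5.7690 to cover the loan.
The gap between the two covered legs is DKK 379,477.

DKK 379,477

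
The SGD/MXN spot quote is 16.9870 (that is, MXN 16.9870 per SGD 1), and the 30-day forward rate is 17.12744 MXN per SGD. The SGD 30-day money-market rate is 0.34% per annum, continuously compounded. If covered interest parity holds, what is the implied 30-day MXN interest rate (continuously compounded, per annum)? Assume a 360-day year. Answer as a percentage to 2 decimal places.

T = 30/360 years.
F/S = 17.12744/16.987 = 1.0082675 = (growth of MXN) / (growth of SGD).
The SGD side grows by e^(0.0034×30/360) = 1.0002834.
That pins the MXN growth at 1.0085532.
Take logs: ln 1.0085532 / (30/360) = 0.102202, so 10.22%.

10.22%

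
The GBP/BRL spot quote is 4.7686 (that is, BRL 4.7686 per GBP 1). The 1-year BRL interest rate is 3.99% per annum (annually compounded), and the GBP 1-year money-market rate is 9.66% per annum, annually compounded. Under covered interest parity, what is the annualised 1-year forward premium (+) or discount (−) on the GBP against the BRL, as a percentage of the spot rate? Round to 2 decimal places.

-5.17%

T = 1 year.
F = S · g_BRL/g_GBP = 4.7686 × 1.039900/1.096600 = 4.5220382.
(F − S)/S ÷ T = (4.5220382 − 4.7686)/4.7686/1 = -0.051705 → -5.17%.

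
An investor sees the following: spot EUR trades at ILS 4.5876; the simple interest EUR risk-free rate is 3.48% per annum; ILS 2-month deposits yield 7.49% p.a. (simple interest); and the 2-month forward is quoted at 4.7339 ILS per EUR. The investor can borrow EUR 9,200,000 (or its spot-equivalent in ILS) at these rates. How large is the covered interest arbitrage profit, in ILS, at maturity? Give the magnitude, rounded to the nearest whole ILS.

T = 2/12 years.
Route A — deposit EUR, sell forward: 9,200,000 × 1.005800 × 4.7339 = ILS 43,804,480.90.
Route B — convert at spot, deposit ILS: 9,200,000 × 4.5876 × 1.0124833333 = ILS 42,732,790.57.
The quoted forward overvalues EUR, so borrow ILS, buy EUR at spot, deposit the EUR at 3.48%, and sell the proceeds forward at 4.7339.
Profit = 43,804,480.90 − 42,732,790.57 = ILS 1,071,690.

ILS 1,071,690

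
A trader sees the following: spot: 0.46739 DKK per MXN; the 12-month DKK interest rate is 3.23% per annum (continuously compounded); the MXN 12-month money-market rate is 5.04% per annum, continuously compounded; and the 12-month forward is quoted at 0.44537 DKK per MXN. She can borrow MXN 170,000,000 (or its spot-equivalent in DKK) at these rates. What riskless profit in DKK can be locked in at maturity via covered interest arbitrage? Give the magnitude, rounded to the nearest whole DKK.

DKK 2,438,009

T = 1 year.
Invest the MXN and cover forward: 170,000,000 × 1.0516916889 × 0.44537 = DKK 79,626,627.67.
Convert at spot and invest in DKK: 170,000,000 × 0.46739 × 1.032827307 = DKK 82,064,636.35.
The quoted forward undervalues MXN, so borrow MXN, convert to DKK at spot, deposit the DKK at 3.23%, and buy MXN forward at 0.44537 to cover the loan.
Profit = 82,064,636.35 − 79,626,627.67 = DKK 2,438,009.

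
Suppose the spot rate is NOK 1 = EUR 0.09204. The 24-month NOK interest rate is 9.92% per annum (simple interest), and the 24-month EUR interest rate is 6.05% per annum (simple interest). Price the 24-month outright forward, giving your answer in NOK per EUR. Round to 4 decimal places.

T = 2 years.
EUR accumulates by 1 + 0.0605×2 = 1.121000.
NOK accumulates by 1 + 0.0992×2 = 1.198400.
CIP: F = S · (grow EUR)/(grow NOK) = 0.09204 × 1.121000/1.198400 = 0.086095494 EUR per NOK.
Invert for NOK per EUR: 1 / 0.086095494 = 11.6150.

11.6150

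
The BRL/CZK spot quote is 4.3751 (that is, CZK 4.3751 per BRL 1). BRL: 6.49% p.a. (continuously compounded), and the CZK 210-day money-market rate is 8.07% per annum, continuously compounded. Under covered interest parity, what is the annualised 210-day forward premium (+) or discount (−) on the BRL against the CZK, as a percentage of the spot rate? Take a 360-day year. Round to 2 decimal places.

+1.59%

T = 210/360 years.
F = S · g_CZK/g_BRL = 4.3751 × 1.0482006/1.0385841 = 4.4156101.
(F − S)/S ÷ T = (4.4156101 − 4.3751)/4.3751/(210/360) = 0.015873 → 1.59%.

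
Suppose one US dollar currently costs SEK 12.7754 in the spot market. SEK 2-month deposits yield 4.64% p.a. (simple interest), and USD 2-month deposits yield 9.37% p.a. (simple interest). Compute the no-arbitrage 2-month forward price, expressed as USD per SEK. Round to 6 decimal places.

T = 2/12 years.
SEK growth factor: 1 + 0.0464×2/12 = 1.0077333.
Growth of 1 USD over T: 1 + 0.0937×2/12 = 1.0156167.
Forward (SEK per USD) = 12.7754 × 1.0077333 / 1.0156167 = 12.67624.
Quoted the other way: 1/12.67624 = 0.078888 USD per SEK.

0.078888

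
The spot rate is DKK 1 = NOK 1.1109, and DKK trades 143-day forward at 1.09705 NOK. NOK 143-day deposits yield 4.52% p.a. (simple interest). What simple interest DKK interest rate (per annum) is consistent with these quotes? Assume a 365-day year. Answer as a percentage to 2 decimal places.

T = 143/365 years.
CIP gives F = S · g_NOK/g_DKK, so g_NOK/g_DKK = 1.09705/1.1109 = 0.9875326.
The NOK side grows by 1 + 0.0452×143/365 = 1.0177085.
Hence g_DKK = 1.0305569.
r = (1.0305569 − 1)/(143/365) = 0.077995 → 7.80%.

7.80%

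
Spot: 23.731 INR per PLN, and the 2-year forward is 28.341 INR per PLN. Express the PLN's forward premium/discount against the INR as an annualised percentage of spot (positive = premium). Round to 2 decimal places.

+9.71%

T = 2 years.
Period premium: (28.341 − 23.731)/23.731 = 0.1942607.
×(1/T) gives 9.71% p.a.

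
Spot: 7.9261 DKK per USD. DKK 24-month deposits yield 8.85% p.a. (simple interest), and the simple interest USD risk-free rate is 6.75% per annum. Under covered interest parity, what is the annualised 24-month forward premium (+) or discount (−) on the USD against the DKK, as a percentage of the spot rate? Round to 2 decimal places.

+1.85%

T = 2 years.
No-arbitrage forward: 7.9261 × 1.177000 / 1.135000 = 8.2194006 DKK/USD.
(F − S)/S ÷ T = (8.2194006 − 7.9261)/7.9261/2 = 0.018502 → 1.85%.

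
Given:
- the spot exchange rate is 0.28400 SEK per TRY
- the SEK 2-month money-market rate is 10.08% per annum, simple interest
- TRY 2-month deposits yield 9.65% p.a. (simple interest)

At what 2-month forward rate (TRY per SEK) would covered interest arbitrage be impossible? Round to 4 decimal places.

3.5186

T = 2/12 years.
SEK accumulates by 1 + 0.1008×2/12 = 1.016800.
TRY accumulates by 1 + 0.0965×2/12 = 1.0160833.
CIP: F = S · (grow SEK)/(grow TRY) = 0.284 × 1.016800/1.0160833 = 0.2842003 SEK per TRY.
Quoted the other way: 1/0.2842003 = 3.5186 TRY per SEK.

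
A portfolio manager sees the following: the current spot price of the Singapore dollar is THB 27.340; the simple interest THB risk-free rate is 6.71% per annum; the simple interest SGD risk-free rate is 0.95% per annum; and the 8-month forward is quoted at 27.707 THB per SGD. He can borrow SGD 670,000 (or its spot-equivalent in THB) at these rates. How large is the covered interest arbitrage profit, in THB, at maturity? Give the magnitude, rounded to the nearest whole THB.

T = 8/12 years.
Invest the SGD and cover forward: 670,000 × 1.0063333333 × 27.707 = THB 18,681,260.04.
Convert at spot and invest in THB: 670,000 × 27.340 × 1.0447333333 = THB 19,137,216.25.
The quoted forward undervalues SGD, so borrow SGD, convert to THB at spot, deposit the THB at 6.71%, and buy SGD forward at 27.707 to cover the loan.
The gap between the two covered legs is THB 455,956.

THB 455,956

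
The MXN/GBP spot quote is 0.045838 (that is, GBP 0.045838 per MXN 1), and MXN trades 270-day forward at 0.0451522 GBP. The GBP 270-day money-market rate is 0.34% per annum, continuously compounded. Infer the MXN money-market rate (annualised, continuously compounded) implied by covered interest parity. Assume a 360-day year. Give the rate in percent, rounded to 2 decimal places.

2.35%

T = 270/360 years.
By CIP, F/S equals the GBP-to-MXN growth ratio: 0.0451522/0.045838 = 0.9850386.
The GBP side grows by e^(0.0034×270/360) = 1.0025533.
So the MXN growth factor = 1.0177807.
r = ln(1.0177807)/(270/360) = 0.023499 → 2.35%.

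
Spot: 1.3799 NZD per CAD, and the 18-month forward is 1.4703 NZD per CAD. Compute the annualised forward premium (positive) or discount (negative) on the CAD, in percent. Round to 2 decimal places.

+4.37%

T = 18/12 years.
CAD trades forward at +6.55120% vs spot over the period.
×(1/T) gives 4.37% p.a.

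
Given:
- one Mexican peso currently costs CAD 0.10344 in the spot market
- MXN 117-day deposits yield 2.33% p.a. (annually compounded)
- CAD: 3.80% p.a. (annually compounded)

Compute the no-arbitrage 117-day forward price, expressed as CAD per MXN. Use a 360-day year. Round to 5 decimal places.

0.10392

T = 117/360 years.
CAD growth factor: (1 + 0.0380)^(117/360) = 1.0121949.
Growth of 1 MXN over T: (1 + 0.0233)^(117/360) = 1.0075137.
CIP: F = S · (grow CAD)/(grow MXN) = 0.10344 × 1.0121949/1.0075137 = 0.1039206 CAD per MXN.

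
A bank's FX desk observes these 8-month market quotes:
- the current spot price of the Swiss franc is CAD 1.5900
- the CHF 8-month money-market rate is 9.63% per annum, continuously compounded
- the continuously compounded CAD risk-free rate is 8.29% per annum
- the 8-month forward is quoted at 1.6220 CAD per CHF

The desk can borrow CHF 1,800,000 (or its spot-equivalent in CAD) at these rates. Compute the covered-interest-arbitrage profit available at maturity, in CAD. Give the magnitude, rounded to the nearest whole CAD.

T = 8/12 years.
Invest the CHF and cover forward: 1,800,000 × 1.066305639 × 1.6220 = CAD 3,113,185.94.
Convert at spot and invest in CAD: 1,800,000 × 1.5900 × 1.056822396 = CAD 3,024,625.70.
The quoted forward overvalues CHF, so borrow CAD, buy CHF at spot, deposit the CHF at 9.63%, and sell the proceeds forward at 1.6220.
Profit = 3,113,185.94 − 3,024,625.70 = CAD 88,560.

CAD 88,560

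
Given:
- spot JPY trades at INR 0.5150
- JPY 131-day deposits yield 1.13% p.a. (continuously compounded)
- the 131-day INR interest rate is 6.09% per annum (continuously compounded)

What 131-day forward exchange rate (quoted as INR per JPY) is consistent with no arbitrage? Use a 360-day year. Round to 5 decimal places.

0.52438

T = 131/360 years.
INR accumulates by e^(0.0609×131/360) = 1.0224082.
JPY growth factor: e^(0.0113×131/360) = 1.0041204.
Forward (INR per JPY) = 0.515 × 1.0224082 / 1.0041204 = 0.5243796.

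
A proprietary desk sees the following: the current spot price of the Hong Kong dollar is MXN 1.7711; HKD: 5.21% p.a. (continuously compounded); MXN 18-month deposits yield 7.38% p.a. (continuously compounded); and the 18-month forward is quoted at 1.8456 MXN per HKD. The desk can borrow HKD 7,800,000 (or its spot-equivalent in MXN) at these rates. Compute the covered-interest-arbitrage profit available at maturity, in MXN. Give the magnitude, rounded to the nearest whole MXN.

T = 18/12 years.
Keep in HKD, deliver into the forward: 7,800,000·1.0812848392·1.8456 = MXN 15,565,830.53.
Swap to MXN now, deposit: 7,800,000·1.7711·1.1170597387 = MXN 15,431,711.13.
The quoted forward overvalues HKD, so borrow MXN, buy HKD at spot, deposit the HKD at 5.21%, and sell the proceeds forward at 1.8456.
Arbitrage profit = |15,565,830.53 − 15,431,711.13| = MXN 134,119.

MXN 134,119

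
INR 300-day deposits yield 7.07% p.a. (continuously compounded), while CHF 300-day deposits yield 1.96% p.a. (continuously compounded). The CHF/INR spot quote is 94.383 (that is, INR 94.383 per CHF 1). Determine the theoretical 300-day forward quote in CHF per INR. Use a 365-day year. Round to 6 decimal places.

0.010159

T = 300/365 years.
INR accumulates by e^(0.0707×300/365) = 1.0598311.
CHF growth factor: e^(0.0196×300/365) = 1.016240.
CIP: F = S · (grow INR)/(grow CHF) = 94.383 × 1.0598311/1.016240 = 98.43151 INR per CHF.
Invert for CHF per INR: 1 / 98.43151 = 0.010159.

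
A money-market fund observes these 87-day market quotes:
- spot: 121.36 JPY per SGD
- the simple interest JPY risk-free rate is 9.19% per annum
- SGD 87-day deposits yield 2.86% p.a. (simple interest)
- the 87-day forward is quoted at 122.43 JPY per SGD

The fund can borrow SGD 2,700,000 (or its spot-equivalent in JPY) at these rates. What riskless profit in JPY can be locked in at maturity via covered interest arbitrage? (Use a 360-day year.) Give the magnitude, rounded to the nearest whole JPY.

JPY 2,103,595

T = 87/360 years.
Keep in SGD, deliver into the forward: 2,700,000·1.00691166667·122.43 = JPY 332,845,727.45.
Swap to JPY now, deposit: 2,700,000·121.36·1.02220916667 = JPY 334,949,322.06.
The quoted forward undervalues SGD, so borrow SGD, convert to JPY at spot, deposit the JPY at 9.19%, and buy SGD forward at 122.43 to cover the loan.
The gap between the two covered legs is JPY 2,103,595.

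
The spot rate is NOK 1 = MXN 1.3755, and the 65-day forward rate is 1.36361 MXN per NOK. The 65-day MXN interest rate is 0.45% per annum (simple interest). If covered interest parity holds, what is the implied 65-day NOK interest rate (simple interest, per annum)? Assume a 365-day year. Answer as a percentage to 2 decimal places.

5.35%

T = 65/365 years.
F/S = 1.36361/1.3755 = 0.9913559 = (growth of MXN) / (growth of NOK).
The MXN side grows by 1 + 0.0045×65/365 = 1.0008014.
That pins the NOK growth at 1.0095279.
r = (1.0095279 − 1)/(65/365) = 0.053503 → 5.35%.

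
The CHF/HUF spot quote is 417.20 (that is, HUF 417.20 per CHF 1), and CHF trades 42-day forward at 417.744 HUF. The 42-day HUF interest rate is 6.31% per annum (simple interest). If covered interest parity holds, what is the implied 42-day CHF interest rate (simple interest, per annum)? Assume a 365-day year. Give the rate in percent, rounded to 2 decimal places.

T = 42/365 years.
F/S = 417.744/417.2 = 1.0013039 = (growth of HUF) / (growth of CHF).
HUF growth factor: 1 + 0.0631×42/365 = 1.0072608.
Hence g_CHF = 1.0059491.
r = (1.0059491 − 1)/(42/365) = 0.051701 → 5.17%.

5.17%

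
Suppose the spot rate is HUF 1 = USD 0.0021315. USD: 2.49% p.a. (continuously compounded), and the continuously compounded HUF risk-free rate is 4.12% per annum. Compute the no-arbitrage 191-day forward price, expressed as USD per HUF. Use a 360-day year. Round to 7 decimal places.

0.0021131

T = 191/360 years.
USD growth factor: e^(0.0249×191/360) = 1.0132985.
HUF growth factor: e^(0.0412×191/360) = 1.0220995.
So F = 0.0021315 × 1.0132985 / 1.0220995 = 0.002113146 (USD/HUF).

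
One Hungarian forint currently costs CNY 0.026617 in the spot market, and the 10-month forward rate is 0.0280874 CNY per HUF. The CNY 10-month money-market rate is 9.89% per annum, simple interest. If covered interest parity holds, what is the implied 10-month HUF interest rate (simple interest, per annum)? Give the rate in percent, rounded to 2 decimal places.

3.09%

T = 10/12 years.
CIP gives F = S · g_CNY/g_HUF, so g_CNY/g_HUF = 0.0280874/0.026617 = 1.0552429.
The CNY side grows by 1 + 0.0989×10/12 = 1.0824167.
So the HUF growth factor = 1.0257512.
(1.0257512 − 1)/T = 0.030901, i.e. 3.09%.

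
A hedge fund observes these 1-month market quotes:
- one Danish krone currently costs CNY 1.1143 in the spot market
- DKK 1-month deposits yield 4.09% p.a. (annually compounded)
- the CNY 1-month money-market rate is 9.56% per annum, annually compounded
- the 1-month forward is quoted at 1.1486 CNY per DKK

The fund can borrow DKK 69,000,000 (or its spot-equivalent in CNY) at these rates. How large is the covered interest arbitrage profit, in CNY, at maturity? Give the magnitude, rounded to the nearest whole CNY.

T = 1/12 years.
Invest the DKK and cover forward: 69,000,000 × 1.0033460626 × 1.1486 = CNY 79,518,586.84.
Convert at spot and invest in CNY: 69,000,000 × 1.1143 × 1.0076375315 = CNY 77,473,924.59.
The quoted forward overvalues DKK, so borrow CNY, buy DKK at spot, deposit the DKK at 4.09%, and sell the proceeds forward at 1.1486.
The gap between the two covered legs is CNY 2,044,662.

CNY 2,044,662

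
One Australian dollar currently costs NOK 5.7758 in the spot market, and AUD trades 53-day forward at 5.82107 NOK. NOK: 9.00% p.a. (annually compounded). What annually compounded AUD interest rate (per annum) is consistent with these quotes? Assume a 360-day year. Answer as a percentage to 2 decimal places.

3.37%

T = 53/360 years.
By CIP, F/S equals the NOK-to-AUD growth ratio: 5.82107/5.7758 = 1.0078379.
The NOK side grows by (1 + 0.0900)^(53/360) = 1.0127681.
So the AUD growth factor = 1.0048919.
Annualise: 1.0048919^(360/53) − 1 = 0.033702 = 3.37%.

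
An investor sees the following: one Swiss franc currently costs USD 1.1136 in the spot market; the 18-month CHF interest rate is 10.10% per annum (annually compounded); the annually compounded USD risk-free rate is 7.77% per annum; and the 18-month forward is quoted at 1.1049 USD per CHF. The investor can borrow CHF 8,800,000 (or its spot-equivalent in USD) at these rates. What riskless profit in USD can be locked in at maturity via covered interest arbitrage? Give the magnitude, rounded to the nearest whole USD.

T = 18/12 years.
Route A — deposit CHF, sell forward: 8,800,000 × 1.155263304 × 1.1049 = USD 11,232,763.74.
Route B — convert at spot, deposit USD: 8,800,000 × 1.1136 × 1.118785488 = USD 10,963,739.77.
The quoted forward overvalues CHF, so borrow USD, buy CHF at spot, deposit the CHF at 10.10%, and sell the proceeds forward at 1.1049.
The gap between the two covered legs is USD 269,024.

USD 269,024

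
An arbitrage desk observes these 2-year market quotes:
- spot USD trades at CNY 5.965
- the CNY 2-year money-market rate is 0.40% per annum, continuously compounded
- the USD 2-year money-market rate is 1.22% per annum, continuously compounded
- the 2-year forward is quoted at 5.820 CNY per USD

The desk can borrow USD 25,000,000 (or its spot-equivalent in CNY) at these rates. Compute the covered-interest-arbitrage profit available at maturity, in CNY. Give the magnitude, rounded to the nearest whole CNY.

T = 2 years.
Invest the USD and cover forward: 25,000,000 × 1.02470011597 × 5.820 = CNY 149,093,866.87.
Convert at spot and invest in CNY: 25,000,000 × 5.965 × 1.0080320855 = CNY 150,322,784.75.
The quoted forward undervalues USD, so borrow USD, convert to CNY at spot, deposit the CNY at 0.40%, and buy USD forward at 5.820 to cover the loan.
The gap between the two covered legs is CNY 1,228,918.

CNY 1,228,918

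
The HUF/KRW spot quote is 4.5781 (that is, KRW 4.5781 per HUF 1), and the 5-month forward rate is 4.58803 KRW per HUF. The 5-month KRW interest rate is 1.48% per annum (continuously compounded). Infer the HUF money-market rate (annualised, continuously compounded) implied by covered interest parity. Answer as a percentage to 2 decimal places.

0.96%

T = 5/12 years.
CIP gives F = S · g_KRW/g_HUF, so g_KRW/g_HUF = 4.58803/4.5781 = 1.0021690.
KRW growth factor: e^(0.0148×5/12) = 1.0061857.
That pins the HUF growth at 1.004008.
r = ln(1.004008)/(5/12) = 0.009600 → 0.96%.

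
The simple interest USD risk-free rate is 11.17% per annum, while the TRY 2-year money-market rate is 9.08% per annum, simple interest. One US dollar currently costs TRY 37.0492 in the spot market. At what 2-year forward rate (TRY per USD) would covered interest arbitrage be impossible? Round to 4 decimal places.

35.7833

T = 2 years.
Growth of 1 TRY over T: 1 + 0.0908×2 = 1.181600.
USD growth factor: 1 + 0.1117×2 = 1.223400.
CIP: F = S · (grow TRY)/(grow USD) = 37.0492 × 1.181600/1.223400 = 35.783337 TRY per USD.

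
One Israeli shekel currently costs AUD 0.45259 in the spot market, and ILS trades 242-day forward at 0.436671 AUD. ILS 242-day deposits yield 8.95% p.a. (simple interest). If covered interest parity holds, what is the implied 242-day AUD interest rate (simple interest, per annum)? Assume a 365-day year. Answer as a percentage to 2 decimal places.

T = 242/365 years.
By CIP, F/S equals the AUD-to-ILS growth ratio: 0.436671/0.45259 = 0.9648269.
The ILS side grows by 1 + 0.0895×242/365 = 1.0593397.
So the AUD growth factor = 1.0220794.
r = (1.0220794 − 1)/(242/365) = 0.033302 → 3.33%.

3.33%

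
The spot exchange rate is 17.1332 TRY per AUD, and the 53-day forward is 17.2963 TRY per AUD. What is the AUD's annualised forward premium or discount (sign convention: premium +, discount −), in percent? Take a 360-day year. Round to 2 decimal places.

T = 53/360 years.
Period premium: (17.2963 − 17.1332)/17.1332 = 0.0095195.
Per annum: 0.0095195 / (53/360) = 0.064661 = 6.47%.

+6.47%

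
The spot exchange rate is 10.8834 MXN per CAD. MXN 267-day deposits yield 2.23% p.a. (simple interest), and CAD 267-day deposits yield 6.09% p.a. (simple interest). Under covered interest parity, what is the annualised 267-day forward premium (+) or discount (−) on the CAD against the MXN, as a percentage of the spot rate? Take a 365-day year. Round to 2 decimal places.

T = 267/365 years.
F = S · g_MXN/g_CAD = 10.8834 × 1.0163126/1.0445488 = 10.5892004.
Annualised premium = (F − S)/S × (1/T) = (10.5892004 − 10.8834)/10.8834 ÷ (267/365) = -3.70%.

-3.70%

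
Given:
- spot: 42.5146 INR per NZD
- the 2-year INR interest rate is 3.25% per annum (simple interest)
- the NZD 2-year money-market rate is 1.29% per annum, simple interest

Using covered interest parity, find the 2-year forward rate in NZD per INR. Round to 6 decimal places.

T = 2 years.
INR accumulates by 1 + 0.0325×2 = 1.065000.
NZD accumulates by 1 + 0.0129×2 = 1.025800.
CIP: F = S · (grow INR)/(grow NZD) = 42.5146 × 1.065000/1.025800 = 44.13926 INR per NZD.
Quoted the other way: 1/44.13926 = 0.022656 NZD per INR.

0.022656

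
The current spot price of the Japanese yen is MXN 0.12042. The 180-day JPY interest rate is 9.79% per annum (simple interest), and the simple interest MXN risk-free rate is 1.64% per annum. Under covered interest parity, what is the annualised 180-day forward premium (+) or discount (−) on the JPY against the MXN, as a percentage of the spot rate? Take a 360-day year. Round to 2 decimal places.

-7.77%

T = 180/360 years.
CIP forward (MXN per JPY) = 0.12042 × 1.008200/1.048950 = 0.11574188.
(F − S)/S ÷ T = (0.11574188 − 0.12042)/0.12042/(180/360) = -0.077697 → -7.77%.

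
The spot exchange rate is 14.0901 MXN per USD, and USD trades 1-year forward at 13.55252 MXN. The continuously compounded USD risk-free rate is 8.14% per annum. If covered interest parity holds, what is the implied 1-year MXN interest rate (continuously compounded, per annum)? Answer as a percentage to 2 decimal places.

T = 1 year.
CIP gives F = S · g_MXN/g_USD, so g_MXN/g_USD = 13.55252/14.0901 = 0.9618470.
The USD side grows by e^(0.0814×1) = 1.0848047.
So the MXN growth factor = 1.0434161.
Take logs: ln 1.0434161 / 1 = 0.042500, so 4.25%.

4.25%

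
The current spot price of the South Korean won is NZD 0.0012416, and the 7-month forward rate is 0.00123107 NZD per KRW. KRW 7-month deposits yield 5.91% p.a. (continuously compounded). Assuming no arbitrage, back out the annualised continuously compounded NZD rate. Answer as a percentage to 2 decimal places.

T = 7/12 years.
F/S = 0.00123107/0.0012416 = 0.9915190 = (growth of NZD) / (growth of KRW).
The KRW side grows by e^(0.0591×7/12) = 1.0350762.
Hence g_NZD = 1.0262977.
r = ln(1.0262977)/(7/12) = 0.044499 → 4.45%.

4.45%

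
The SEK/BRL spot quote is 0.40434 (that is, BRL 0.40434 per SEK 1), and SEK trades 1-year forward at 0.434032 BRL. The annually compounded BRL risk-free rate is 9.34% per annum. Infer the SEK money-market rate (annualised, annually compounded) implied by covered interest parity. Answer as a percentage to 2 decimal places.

1.86%

T = 1 year.
F/S = 0.434032/0.40434 = 1.0734332 = (growth of BRL) / (growth of SEK).
BRL growth factor: (1 + 0.0934)^1 = 1.093400.
So the SEK growth factor = 1.0186009.
Annualise: 1.0186009^(1/1) − 1 = 0.018601 = 1.86%.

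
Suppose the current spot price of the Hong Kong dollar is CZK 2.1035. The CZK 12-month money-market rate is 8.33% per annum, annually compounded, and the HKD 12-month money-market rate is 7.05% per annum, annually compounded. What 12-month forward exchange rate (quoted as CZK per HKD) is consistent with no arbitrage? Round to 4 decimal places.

2.1287

T = 1 year.
Growth of 1 CZK over T: (1 + 0.0833)^1 = 1.083300.
HKD growth factor: (1 + 0.0705)^1 = 1.070500.
CIP: F = S · (grow CZK)/(grow HKD) = 2.1035 × 1.083300/1.070500 = 2.128652 CZK per HKD.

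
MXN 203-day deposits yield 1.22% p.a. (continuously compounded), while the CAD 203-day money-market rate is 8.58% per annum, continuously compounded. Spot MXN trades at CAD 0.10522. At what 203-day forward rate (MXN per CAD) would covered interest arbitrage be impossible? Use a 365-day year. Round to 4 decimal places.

T = 203/365 years.
CAD growth factor: e^(0.0858×203/365) = 1.0488758.
Growth of 1 MXN over T: e^(0.0122×203/365) = 1.0068083.
So F = 0.10522 × 1.0488758 / 1.0068083 = 0.1096164 (CAD/MXN).
Quoted the other way: 1/0.1096164 = 9.1227 MXN per CAD.

9.1227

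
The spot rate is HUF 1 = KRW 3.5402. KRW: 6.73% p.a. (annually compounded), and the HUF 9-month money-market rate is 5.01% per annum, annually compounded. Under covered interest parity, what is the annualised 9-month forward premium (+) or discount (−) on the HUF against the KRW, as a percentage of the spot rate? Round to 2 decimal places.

+1.63%

T = 9/12 years.
F = S · g_KRW/g_HUF = 3.5402 × 1.0500619/1.0373445 = 3.5836013.
(F − S)/S ÷ T = (3.5836013 − 3.5402)/3.5402/(9/12) = 0.016346 → 1.63%.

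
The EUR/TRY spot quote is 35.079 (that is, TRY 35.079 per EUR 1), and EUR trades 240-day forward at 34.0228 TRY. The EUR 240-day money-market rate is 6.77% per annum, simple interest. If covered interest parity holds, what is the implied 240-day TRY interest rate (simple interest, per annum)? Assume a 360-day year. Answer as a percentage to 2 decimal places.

2.05%

T = 240/360 years.
F/S = 34.0228/35.079 = 0.9698908 = (growth of TRY) / (growth of EUR).
EUR growth factor: 1 + 0.0677×240/360 = 1.0451333.
So the TRY growth factor = 1.0136652.
r = (1.0136652 − 1)/(240/360) = 0.020498 → 2.05%.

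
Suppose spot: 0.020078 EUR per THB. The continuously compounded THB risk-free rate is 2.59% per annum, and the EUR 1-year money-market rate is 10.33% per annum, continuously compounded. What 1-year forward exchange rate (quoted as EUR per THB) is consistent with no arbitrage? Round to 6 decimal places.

T = 1 year.
EUR accumulates by e^(0.1033×1) = 1.108824.
Growth of 1 THB over T: e^(0.0259×1) = 1.0262383.
CIP: F = S · (grow EUR)/(grow THB) = 0.020078 × 1.108824/1.0262383 = 0.02169376 EUR per THB.

0.021694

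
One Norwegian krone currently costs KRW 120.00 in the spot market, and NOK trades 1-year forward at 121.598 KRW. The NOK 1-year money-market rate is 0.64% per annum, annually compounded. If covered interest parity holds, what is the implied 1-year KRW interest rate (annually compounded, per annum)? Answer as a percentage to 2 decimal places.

T = 1 year.
By CIP, F/S equals the KRW-to-NOK growth ratio: 121.598/120.0 = 1.0133167.
The NOK side grows by (1 + 0.0064)^1 = 1.006400.
That pins the KRW growth at 1.0198019.
Annualise: 1.0198019^(1/1) − 1 = 0.019802 = 1.98%.

1.98%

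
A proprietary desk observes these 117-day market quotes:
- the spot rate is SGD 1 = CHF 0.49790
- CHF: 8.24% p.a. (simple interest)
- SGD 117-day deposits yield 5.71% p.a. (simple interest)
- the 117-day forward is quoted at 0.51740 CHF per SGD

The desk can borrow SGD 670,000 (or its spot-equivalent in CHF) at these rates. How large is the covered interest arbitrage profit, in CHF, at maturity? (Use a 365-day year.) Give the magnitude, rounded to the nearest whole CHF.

T = 117/365 years.
Keep in SGD, deliver into the forward: 670,000·1.01830329·0.51740 = CHF 353,002.98.
Swap to CHF now, deposit: 670,000·0.49790·1.02641315 = CHF 342,404.24.
The quoted forward overvalues SGD, so borrow CHF, buy SGD at spot, deposit the SGD at 5.71%, and sell the proceeds forward at 0.51740.
The gap between the two covered legs is CHF 10,599.

CHF 10,599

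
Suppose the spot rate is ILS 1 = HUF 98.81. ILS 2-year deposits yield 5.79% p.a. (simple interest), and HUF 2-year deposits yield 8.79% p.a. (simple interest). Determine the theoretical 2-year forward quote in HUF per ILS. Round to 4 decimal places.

104.1233

T = 2 years.
Growth of 1 HUF over T: 1 + 0.0879×2 = 1.175800.
ILS accumulates by 1 + 0.0579×2 = 1.115800.
Forward (HUF per ILS) = 98.81 × 1.175800 / 1.115800 = 104.123318.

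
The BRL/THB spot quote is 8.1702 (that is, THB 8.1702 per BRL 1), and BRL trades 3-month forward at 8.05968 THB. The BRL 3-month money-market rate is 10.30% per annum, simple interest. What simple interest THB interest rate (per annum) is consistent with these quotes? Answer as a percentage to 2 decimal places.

4.75%

T = 3/12 years.
CIP gives F = S · g_THB/g_BRL, so g_THB/g_BRL = 8.05968/8.1702 = 0.9864728.
The BRL side grows by 1 + 0.1030×3/12 = 1.025750.
So the THB growth factor = 1.0118745.
(1.0118745 − 1)/T = 0.047498, i.e. 4.75%.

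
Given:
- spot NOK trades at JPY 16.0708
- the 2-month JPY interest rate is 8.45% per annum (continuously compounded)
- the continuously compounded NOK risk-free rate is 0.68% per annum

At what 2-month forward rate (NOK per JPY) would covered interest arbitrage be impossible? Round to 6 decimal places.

0.061424

T = 2/12 years.
JPY growth factor: e^(0.0845×2/12) = 1.014183.
Growth of 1 NOK over T: e^(0.0068×2/12) = 1.001134.
CIP: F = S · (grow JPY)/(grow NOK) = 16.0708 × 1.014183/1.001134 = 16.28027 JPY per NOK.
Quoted the other way: 1/16.28027 = 0.061424 NOK per JPY.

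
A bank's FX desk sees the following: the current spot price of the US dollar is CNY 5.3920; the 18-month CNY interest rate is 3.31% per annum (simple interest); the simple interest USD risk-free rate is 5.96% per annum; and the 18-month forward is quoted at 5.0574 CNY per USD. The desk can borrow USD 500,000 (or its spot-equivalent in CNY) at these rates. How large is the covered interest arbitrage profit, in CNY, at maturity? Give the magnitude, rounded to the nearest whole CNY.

CNY 75,091

T = 18/12 years.
Keep in USD, deliver into the forward: 500,000·1.089400·5.0574 = CNY 2,754,765.78.
Swap to CNY now, deposit: 500,000·5.3920·1.049650 = CNY 2,829,856.40.
The quoted forward undervalues USD, so borrow USD, convert to CNY at spot, deposit the CNY at 3.31%, and buy USD forward at 5.0574 to cover the loan.
The gap between the two covered legs is CNY 75,091.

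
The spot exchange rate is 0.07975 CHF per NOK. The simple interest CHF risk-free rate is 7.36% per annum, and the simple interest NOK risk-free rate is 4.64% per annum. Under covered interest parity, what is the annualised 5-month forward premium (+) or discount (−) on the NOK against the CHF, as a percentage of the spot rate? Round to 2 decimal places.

+2.67%

T = 5/12 years.
No-arbitrage forward: 0.07975 × 1.0306667 / 1.0193333 = 0.08063670 CHF/NOK.
Annualised premium = (F − S)/S × (1/T) = (0.08063670 − 0.07975)/0.07975 ÷ (5/12) = 2.67%.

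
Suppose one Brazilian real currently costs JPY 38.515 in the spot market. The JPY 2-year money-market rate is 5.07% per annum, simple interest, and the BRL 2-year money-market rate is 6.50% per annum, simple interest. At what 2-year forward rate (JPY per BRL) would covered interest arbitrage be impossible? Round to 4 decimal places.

T = 2 years.
Growth of 1 JPY over T: 1 + 0.0507×2 = 1.101400.
BRL accumulates by 1 + 0.0650×2 = 1.130000.
Forward (JPY per BRL) = 38.515 × 1.101400 / 1.130000 = 37.540196.

37.5402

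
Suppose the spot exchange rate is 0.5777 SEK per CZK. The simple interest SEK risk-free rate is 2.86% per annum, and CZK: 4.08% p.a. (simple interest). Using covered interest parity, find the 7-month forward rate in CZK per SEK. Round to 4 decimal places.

T = 7/12 years.
SEK accumulates by 1 + 0.0286×7/12 = 1.0166833.
CZK accumulates by 1 + 0.0408×7/12 = 1.023800.
So F = 0.5777 × 1.0166833 / 1.023800 = 0.5736843 (SEK/CZK).
Quoted the other way: 1/0.5736843 = 1.7431 CZK per SEK.

1.7431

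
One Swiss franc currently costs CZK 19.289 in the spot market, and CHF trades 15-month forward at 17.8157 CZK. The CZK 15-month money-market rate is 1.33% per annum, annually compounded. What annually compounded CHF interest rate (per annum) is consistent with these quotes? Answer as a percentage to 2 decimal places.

7.98%

T = 15/12 years.
CIP gives F = S · g_CZK/g_CHF, so g_CZK/g_CHF = 17.8157/19.289 = 0.9236197.
The CZK side grows by (1 + 0.0133)^(15/12) = 1.0166525.
So the CHF growth factor = 1.1007263.
r = 1.1007263^(12/15) − 1 = 0.079800 → 7.98%.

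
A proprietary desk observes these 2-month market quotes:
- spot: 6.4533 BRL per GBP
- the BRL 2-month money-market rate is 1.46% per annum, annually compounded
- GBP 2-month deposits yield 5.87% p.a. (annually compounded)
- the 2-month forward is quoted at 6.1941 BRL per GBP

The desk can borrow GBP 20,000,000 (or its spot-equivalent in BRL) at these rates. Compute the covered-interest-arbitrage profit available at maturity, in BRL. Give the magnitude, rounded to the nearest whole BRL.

T = 2/12 years.
Keep in GBP, deliver into the forward: 20,000,000·1.00955229139·6.1941 = BRL 125,065,356.96.
Swap to BRL now, deposit: 20,000,000·6.4533·1.00241866128 = BRL 129,378,166.94.
The quoted forward undervalues GBP, so borrow GBP, convert to BRL at spot, deposit the BRL at 1.46%, and buy GBP forward at 6.1941 to cover the loan.
The gap between the two covered legs is BRL 4,312,810.

BRL 4,312,810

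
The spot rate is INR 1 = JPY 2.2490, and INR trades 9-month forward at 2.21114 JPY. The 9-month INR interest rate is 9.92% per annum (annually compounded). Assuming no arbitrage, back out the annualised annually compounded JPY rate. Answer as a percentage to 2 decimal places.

T = 9/12 years.
CIP gives F = S · g_JPY/g_INR, so g_JPY/g_INR = 2.21114/2.249 = 0.9831659.
The INR side grows by (1 + 0.0992)^(9/12) = 1.0735136.
That pins the JPY growth at 1.055442.
r = 1.055442^(12/9) − 1 = 0.074598 → 7.46%.

7.46%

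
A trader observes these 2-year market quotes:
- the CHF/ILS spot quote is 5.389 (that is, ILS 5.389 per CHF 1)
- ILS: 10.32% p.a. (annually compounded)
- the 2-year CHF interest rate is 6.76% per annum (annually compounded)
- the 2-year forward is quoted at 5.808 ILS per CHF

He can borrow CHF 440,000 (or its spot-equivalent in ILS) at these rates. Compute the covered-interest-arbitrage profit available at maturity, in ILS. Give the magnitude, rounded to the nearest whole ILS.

ILS 26,884

T = 2 years.
Keep in CHF, deliver into the forward: 440,000·1.13976976·5.808 = ILS 2,912,704.42.
Swap to ILS now, deposit: 440,000·5.389·1.21705024 = ILS 2,885,820.85.
The quoted forward overvalues CHF, so borrow ILS, buy CHF at spot, deposit the CHF at 6.76%, and sell the proceeds forward at 5.808.
Arbitrage profit = |2,912,704.42 − 2,885,820.85| = ILS 26,884.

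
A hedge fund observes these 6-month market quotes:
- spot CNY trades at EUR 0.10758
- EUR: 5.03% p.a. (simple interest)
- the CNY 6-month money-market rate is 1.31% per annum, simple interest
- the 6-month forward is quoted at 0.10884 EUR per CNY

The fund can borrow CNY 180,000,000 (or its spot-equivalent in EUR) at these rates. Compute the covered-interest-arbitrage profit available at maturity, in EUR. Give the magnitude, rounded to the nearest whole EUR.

EUR 131,892

T = 6/12 years.
Keep in CNY, deliver into the forward: 180,000,000·1.006550·0.10884 = EUR 19,719,522.36.
Swap to EUR now, deposit: 180,000,000·0.10758·1.025150 = EUR 19,851,414.66.
The quoted forward undervalues CNY, so borrow CNY, convert to EUR at spot, deposit the EUR at 5.03%, and buy CNY forward at 0.10884 to cover the loan.
The gap between the two covered legs is EUR 131,892.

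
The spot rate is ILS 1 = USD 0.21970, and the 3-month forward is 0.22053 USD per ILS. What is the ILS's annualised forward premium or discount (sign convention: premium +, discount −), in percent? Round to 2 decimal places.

T = 3/12 years.
(F − S)/S = (0.22053 − 0.2197)/0.2197 = 0.0037779.
Annualise by dividing by T: 0.0037779 / (3/12) = 0.015112 → 1.51%.

+1.51%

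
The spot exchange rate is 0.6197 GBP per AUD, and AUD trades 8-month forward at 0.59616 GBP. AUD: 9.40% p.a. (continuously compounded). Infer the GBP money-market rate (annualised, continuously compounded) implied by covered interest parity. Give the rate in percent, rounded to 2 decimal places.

3.59%

T = 8/12 years.
F/S = 0.59616/0.6197 = 0.9620139 = (growth of GBP) / (growth of AUD).
The AUD side grows by e^(0.0940×8/12) = 1.0646719.
Hence g_GBP = 1.0242292.
r = ln(1.0242292)/(8/12) = 0.035910 → 3.59%.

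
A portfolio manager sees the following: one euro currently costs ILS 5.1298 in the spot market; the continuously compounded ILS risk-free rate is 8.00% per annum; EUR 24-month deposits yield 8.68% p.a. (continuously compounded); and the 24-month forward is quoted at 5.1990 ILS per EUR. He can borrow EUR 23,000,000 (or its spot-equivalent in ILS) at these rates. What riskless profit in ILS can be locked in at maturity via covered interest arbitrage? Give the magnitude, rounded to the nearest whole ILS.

T = 2 years.
Invest the EUR and cover forward: 23,000,000 × 1.18957963879 × 5.1990 = ILS 142,246,364.47.
Convert at spot and invest in ILS: 23,000,000 × 5.1298 × 1.17351087099 = ILS 138,457,149.52.
The quoted forward overvalues EUR, so borrow ILS, buy EUR at spot, deposit the EUR at 8.68%, and sell the proceeds forward at 5.1990.
The gap between the two covered legs is ILS 3,789,215.

ILS 3,789,215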